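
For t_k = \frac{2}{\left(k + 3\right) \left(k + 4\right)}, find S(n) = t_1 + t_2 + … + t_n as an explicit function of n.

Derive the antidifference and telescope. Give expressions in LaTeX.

S(n) = \frac{n}{2 \left(n + 4\right)}

t_(k+1)/t_k = (k + 3)/(k + 5).
Normal form (A,B,C) = (k + 3, k + 5, 1).
Set up (k + 3)·f(k+1) − (k + 4)·f(k) − (1) = 0.
From deg A=1, deg B=1, deg C=0: d=1.
Solving with deg f ≤ 1: f(k) = k/3.
R(k) = B(k−1)·f(k)/C(k) = k*(k + 4)/3; s_k = R·t_k = 2*k/(3*(k + 3)).
s_(k+1) − s_k = 2/(k**2 + 7*k + 12) = t_k.
Σ_(k=1)^n t_k = s_(n+1) − s_(1) = (2*(n + 1)/(3*(n + 4))) − (1/6), i.e. n/(2*(n + 4)).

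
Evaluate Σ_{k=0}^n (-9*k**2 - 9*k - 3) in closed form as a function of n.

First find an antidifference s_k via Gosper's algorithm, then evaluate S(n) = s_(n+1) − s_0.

t_(k+1)/t_k = (3*k**2 + 9*k + 7)/(3*k**2 + 3*k + 1).
Normal form (A,B,C) = (1, 1, k**2 + k + 1/3).
Key eq: (1)·f(k+1) = (1)·f(k) + (k**2 + k + 1/3).
deg f ≤ 3 (via 0,0,2).
Solve for f: f(k) = k**3/3 (degree 3 ≤ 3).
Certificate R = B(k−1)f/C = k**3/(3*k**2 + 3*k + 1) gives s_k = -3*k**3.
Verify: 3*k**3 - 3*(k + 1)**3 matches t_k.
s_(n+1) = -3*n**3 - 9*n**2 - 9*n - 3 and s_(0) = 0, so S(n) = -3*n**3 - 9*n**2 - 9*n - 3.

S(n) = -3*n**3 - 9*n**2 - 9*n - 3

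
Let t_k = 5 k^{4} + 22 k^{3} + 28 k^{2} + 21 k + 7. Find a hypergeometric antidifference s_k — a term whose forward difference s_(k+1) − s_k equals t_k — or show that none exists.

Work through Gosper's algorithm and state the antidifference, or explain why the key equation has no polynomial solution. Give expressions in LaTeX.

t_(k+1)/t_k = (5*k**4 + 42*k**3 + 124*k**2 + 163*k + 83)/(5*k**4 + 22*k**3 + 28*k**2 + 21*k + 7).
So A=1 and B=1, with C=k**4 + 22*k**3/5 + 28*k**2/5 + 21*k/5 + 7/5.
f must satisfy (1)·f(k+1) − (1)·f(k) = k**4 + 22*k**3/5 + 28*k**2/5 + 21*k/5 + 7/5.
d = 5 from the (0,0,4) case.
A polynomial solution: f(k) = k*(k**4 + 3*k**3 + 2*k + 1)/5.
Get s_k = R·t_k = k*(k**4 + 3*k**3 + 2*k + 1) with R(k) = B(k−1)f(k)/C(k) = k*(k**4 + 3*k**3 + 2*k + 1)/(5*k**4 + 22*k**3 + 28*k**2 + 21*k + 7).
Verify: 5*k**4 + 22*k**3 + 28*k**2 + 21*k + 7 matches t_k.

s_k = k \left(k^{4} + 3 k^{3} + 2 k + 1\right)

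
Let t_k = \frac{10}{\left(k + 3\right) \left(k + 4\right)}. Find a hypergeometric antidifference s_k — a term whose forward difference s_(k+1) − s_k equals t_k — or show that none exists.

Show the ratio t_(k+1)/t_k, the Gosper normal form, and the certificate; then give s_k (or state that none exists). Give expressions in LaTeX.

s_k = \frac{10 k}{3 \left(k + 3\right)}

r(k) = (k + 3)/(k + 5) after simplifying.
A = k + 3, B = k + 5, C = 1.
Key eq: (k + 3)·f(k+1) = (k + 4)·f(k) + (1).
Degrees (1,1,0) ⇒ d ≤ 1.
A polynomial solution: f(k) = k/3.
Get s_k = R·t_k = 10*k/(3*(k + 3)) with R(k) = B(k−1)f(k)/C(k) = k*(k + 4)/3.
Check: Δs_k = 10/(k**2 + 7*k + 12). ✓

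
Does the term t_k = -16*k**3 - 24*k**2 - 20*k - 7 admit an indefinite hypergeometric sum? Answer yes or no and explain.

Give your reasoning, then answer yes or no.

Ratio r(k) = (16*k**3 + 72*k**2 + 116*k + 67)/(16*k**3 + 24*k**2 + 20*k + 7).
A = 1, B = 1, C = k**3 + 3*k**2/2 + 5*k/4 + 7/16.
f must satisfy (1)·f(k+1) − (1)·f(k) = k**3 + 3*k**2/2 + 5*k/4 + 7/16.
d = 4 from the (0,0,3) case.
Coefficient equations give f(k) = k*(4*k**3 + 2*k + 1)/16.
So s_k = (B(k−1)f/C)·t_k = (k*(4*k**3 + 2*k + 1)/(16*k**3 + 24*k**2 + 20*k + 7))·t_k = k*(-4*k**3 - 2*k - 1).
Δs = -16*k**3 - 24*k**2 - 20*k - 7, as required.

Yes. s_k = k*(-4*k**3 - 2*k - 1).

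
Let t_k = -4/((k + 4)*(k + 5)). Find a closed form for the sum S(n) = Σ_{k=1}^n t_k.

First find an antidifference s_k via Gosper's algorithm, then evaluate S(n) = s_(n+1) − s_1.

Ratio r(k) = (k + 4)/(k + 6).
A = k + 4, B = k + 6, C = 1.
f must satisfy (k + 4)·f(k+1) − (k + 5)·f(k) = 1.
deg f ≤ 1 (via 1,1,0).
Match coefficients ⇒ f(k) = k/4.
Then R = B(k−1)f/C = k*(k + 5)/4, so s_k = R(k)·t_k = -k/(k + 4).
Check: Δs_k = -4/(k**2 + 9*k + 20). ✓
Evaluate: s_(n+1) = (-n - 1)/(n + 5); subtract s_(1) = -1/5 ⇒ S(n) = -4*n/(5*n + 25).

S(n) = -4*n/(5*n + 25)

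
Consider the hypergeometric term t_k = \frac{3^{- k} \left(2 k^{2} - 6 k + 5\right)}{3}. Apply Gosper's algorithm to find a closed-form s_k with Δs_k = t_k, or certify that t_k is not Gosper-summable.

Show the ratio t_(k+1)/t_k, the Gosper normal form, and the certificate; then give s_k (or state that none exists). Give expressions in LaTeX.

Step 1: r(k) = (2*k**2 - 2*k + 1)/(3*(2*k**2 - 6*k + 5)).
A = 1/3, B = 1, C = k**2 - 3*k + 5/2.
f must satisfy (1/3)·f(k+1) − (1)·f(k) = k**2 - 3*k + 5/2.
Degrees (0,0,2) ⇒ d ≤ 2.
Solving with deg f ≤ 2: f(k) = -3*(k**2 - 2*k + 2)/2.
Then R = B(k−1)f/C = -3*(k**2 - 2*k + 2)/(2*k**2 - 6*k + 5), so s_k = R(k)·t_k = (-k**2 + 2*k - 2)/3**k.
Verify: (2*k**2 - 6*k + 5)/(3*3**k) matches t_k.

s_k = 3^{- k} \left(- k^{2} + 2 k - 2\right)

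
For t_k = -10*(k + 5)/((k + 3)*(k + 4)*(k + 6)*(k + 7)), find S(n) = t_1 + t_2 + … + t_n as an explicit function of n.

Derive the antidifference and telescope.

S(n) = 5*n*(-n - 11)/(28*(n**2 + 11*n + 28))

Compute t_(k+1)/t_k: get (k + 3)*(k + 6)**2/((k + 5)**2*(k + 8)).
A = k + 3, B = k + 8, C = k**2 + 10*k + 25.
Need (k + 3)·f(k+1) − (k + 7)·f(k) = k**2 + 10*k + 25.
Degrees (1,1,2) ⇒ d ≤ 4.
Solve for f: f(k) = k*(k + 4)*(k + 5)*(k + 9)/36 (degree 4 ≤ 4).
Then R = B(k−1)f/C = k*(k + 4)*(k + 7)*(k + 9)/(36*(k + 5)), so s_k = R(k)·t_k = 5*k*(-k - 9)/(18*(k**2 + 9*k + 18)).
Verify: 10*(-k - 5)/(k**4 + 20*k**3 + 145*k**2 + 450*k + 504) matches t_k.
Evaluate: s_(n+1) = 5*(-n**2 - 11*n - 10)/(18*(n**2 + 11*n + 28)); subtract s_(1) = -25/252 ⇒ S(n) = 5*n*(-n - 11)/(28*(n**2 + 11*n + 28)).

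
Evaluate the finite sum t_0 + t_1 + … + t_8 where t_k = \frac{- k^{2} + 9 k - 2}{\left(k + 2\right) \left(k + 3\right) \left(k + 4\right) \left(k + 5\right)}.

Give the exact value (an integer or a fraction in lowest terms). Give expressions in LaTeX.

t_(k+1)/t_k = -(k + 2)*(9*k - (k + 1)**2 + 7)/((k + 6)*(k**2 - 9*k + 2)).
Normal form (A,B,C) = (k + 2, k + 6, k**2 - 9*k + 2).
Set up (k + 2)·f(k+1) − (k + 5)·f(k) − (k**2 - 9*k + 2) = 0.
deg f ≤ 3 (via 1,1,2).
Solving with deg f ≤ 3: f(k) = -k*(k - 2).
So s_k = (B(k−1)f/C)·t_k = (-k*(k - 2)*(k + 5)/(k**2 - 9*k + 2))·t_k = k*(k - 2)/((k + 2)*(k + 3)*(k + 4)).
Check: Δs_k = (-k**2 + 9*k - 2)/(k**4 + 14*k**3 + 71*k**2 + 154*k + 120). ✓
Σ_(k=0)^(8) t_k = s_(9) − s_(0) = 21/572 − (0) = 21/572.

Σ = 21/572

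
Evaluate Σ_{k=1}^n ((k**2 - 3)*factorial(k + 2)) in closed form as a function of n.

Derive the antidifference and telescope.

Compute t_(k+1)/t_k: get (k + 3)*((k + 1)**2 - 3)/(k**2 - 3).
Take A(k)=k + 3, B(k)=1, C(k)=k**2 - 3.
Need (k + 3)·f(k+1) − (1)·f(k) = k**2 - 3.
From deg A=1, deg B=0, deg C=2: d=1.
Solving with deg f ≤ 1: f(k) = k - 3.
R(k) = B(k−1)·f(k)/C(k) = (k - 3)/(k**2 - 3); s_k = R·t_k = (k - 3)*factorial(k + 2).
Check: Δs_k = (k**2 - 3)*factorial(k + 2). ✓
Σ_(k=1)^n t_k = s_(n+1) − s_(1) = ((n - 2)*factorial(n + 3)) − (-12), i.e. n*factorial(n + 3) - 2*factorial(n + 3) + 12.

S(n) = n*factorial(n + 3) - 2*factorial(n + 3) + 12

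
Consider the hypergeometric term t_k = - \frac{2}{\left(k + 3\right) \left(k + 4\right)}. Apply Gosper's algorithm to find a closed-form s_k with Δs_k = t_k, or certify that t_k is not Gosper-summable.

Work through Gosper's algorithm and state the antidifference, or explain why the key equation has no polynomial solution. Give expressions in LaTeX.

t_(k+1)/t_k = (k + 3)/(k + 5).
Factor: A=k + 3; B=k + 5; C=1.
Need (k + 3)·f(k+1) − (k + 4)·f(k) = 1.
d = 1 from the (1,1,0) case.
Solve for f: f(k) = k/3 (degree 1 ≤ 1).
So s_k = (B(k−1)f/C)·t_k = (k*(k + 4)/3)·t_k = -2*k/(3*k + 9).
Verify: -2/(k**2 + 7*k + 12) matches t_k.

s_k = - \frac{2 k}{3 k + 9}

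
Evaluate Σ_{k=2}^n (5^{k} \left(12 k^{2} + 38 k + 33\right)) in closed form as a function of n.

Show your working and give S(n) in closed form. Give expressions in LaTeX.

Compute t_(k+1)/t_k: get 5*(12*k**2 + 62*k + 83)/(12*k**2 + 38*k + 33).
Normal form (A,B,C) = (5, 1, k**2 + 19*k/6 + 11/4).
Key eq: (5)·f(k+1) = (1)·f(k) + (k**2 + 19*k/6 + 11/4).
From deg A=0, deg B=0, deg C=2: d=2.
Match coefficients ⇒ f(k) = (3*k**2 + 2*k + 2)/12.
So s_k = (B(k−1)f/C)·t_k = ((3*k**2 + 2*k + 2)/(12*k**2 + 38*k + 33))·t_k = 5**k*(3*k**2 + 2*k + 2).
Check: Δs_k = 5**k*(12*k**2 + 38*k + 33). ✓
Telescope: S(n) = s_(n+1) − s_(2) = 5**(n + 1)*(3*n**2 + 8*n + 7) − (450) = 15*5**n*n**2 + 40*5**n*n + 35*5**n - 450.

S(n) = 15 \cdot 5^{n} n^{2} + 40 \cdot 5^{n} n + 35 \cdot 5^{n} - 450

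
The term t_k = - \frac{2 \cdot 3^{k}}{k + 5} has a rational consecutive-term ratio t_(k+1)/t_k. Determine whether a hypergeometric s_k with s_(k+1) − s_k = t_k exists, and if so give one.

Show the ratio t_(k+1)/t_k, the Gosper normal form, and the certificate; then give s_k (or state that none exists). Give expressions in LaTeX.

r(k) = 3*(k + 5)/(k + 6) after simplifying.
Factor: A=3*k + 15; B=k + 6; C=1.
Need (3*k + 15)·f(k+1) − (k + 5)·f(k) = 1.
d = -1 from the (1,1,0) case.
deg f ≤ -1 is impossible — no certificate.

none — t_k is not Gosper-summable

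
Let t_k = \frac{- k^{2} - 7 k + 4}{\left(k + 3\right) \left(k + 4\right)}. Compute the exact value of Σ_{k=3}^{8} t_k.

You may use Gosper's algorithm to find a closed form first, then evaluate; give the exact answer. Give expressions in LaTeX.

Σ = -14/3

The ratio is (k + 3)*(7*k + (k + 1)**2 + 3)/((k + 5)*(k**2 + 7*k - 4)).
So A=k + 3 and B=k + 5, with C=k**2 + 7*k - 4.
Key eq: (k + 3)·f(k+1) = (k + 4)·f(k) + (k**2 + 7*k - 4).
d = 2 from the (1,1,2) case.
Coefficient equations give f(k) = k*(3*k - 7)/3.
R(k) = B(k−1)·f(k)/C(k) = k*(k + 4)*(3*k - 7)/(3*(k**2 + 7*k - 4)); s_k = R·t_k = k*(7 - 3*k)/(3*(k + 3)).
s_(k+1) − s_k = (-k**2 - 7*k + 4)/(k**2 + 7*k + 12) = t_k.
Sum = s_(9) − s_(3); s_(9) = -5, s_(3) = -1/3 ⇒ -14/3.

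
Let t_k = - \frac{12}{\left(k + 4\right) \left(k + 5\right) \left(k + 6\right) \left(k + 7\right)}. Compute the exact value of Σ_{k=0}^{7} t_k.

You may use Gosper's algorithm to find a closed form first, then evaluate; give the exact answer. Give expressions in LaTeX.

Σ = -43/1365

t_(k+1)/t_k = (k + 4)/(k + 8).
Normal form (A,B,C) = (k + 4, k + 8, 1).
Solve (k + 4)·f(k+1) − (k + 7)·f(k) = 1.
d = 3 from the (1,1,0) case.
Solve for f: f(k) = k*(k**2 + 15*k + 74)/360 (degree 3 ≤ 3).
So s_k = (B(k−1)f/C)·t_k = (k*(k + 7)*(k**2 + 15*k + 74)/360)·t_k = k*(-k**2 - 15*k - 74)/(30*(k + 4)*(k + 5)*(k + 6)).
Δs = -12/(k**4 + 22*k**3 + 179*k**2 + 638*k + 840), as required.
Σ_(k=0)^(7) t_k = s_(8) − s_(0) = -43/1365 − (0) = -43/1365.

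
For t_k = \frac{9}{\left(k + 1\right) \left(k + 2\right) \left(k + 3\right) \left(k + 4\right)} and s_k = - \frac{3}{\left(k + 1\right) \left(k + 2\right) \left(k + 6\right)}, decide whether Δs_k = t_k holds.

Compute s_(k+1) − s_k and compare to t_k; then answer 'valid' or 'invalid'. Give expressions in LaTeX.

s_(k+1) = -3/((k + 2)*(k + 3)*(k + 7))
s_(k+1) − s_k = 9*(k + 5)/(k**5 + 19*k**4 + 131*k**3 + 401*k**2 + 540*k + 252)
(s_(k+1) − s_k) − t_k = 18*(-2*k - 11)/(k**6 + 23*k**5 + 207*k**4 + 925*k**3 + 2144*k**2 + 2412*k + 1008)

Invalid: residual \frac{18 \left(- 2 k - 11\right)}{k^{6} + 23 k^{5} + 207 k^{4} + 925 k^{3} + 2144 k^{2} + 2412 k + 1008} ≠ 0.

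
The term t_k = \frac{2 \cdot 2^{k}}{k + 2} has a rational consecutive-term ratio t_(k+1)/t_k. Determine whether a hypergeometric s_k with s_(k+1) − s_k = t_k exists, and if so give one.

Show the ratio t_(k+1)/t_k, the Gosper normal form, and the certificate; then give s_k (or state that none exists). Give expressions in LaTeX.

r(k) = 2*(k + 2)/(k + 3) after simplifying.
So A=2*k + 4 and B=k + 3, with C=1.
Set up (2*k + 4)·f(k+1) − (k + 2)·f(k) − (1) = 0.
deg f ≤ -1 (via 1,1,0).
deg f ≤ -1 is impossible — no certificate.

none (Gosper's algorithm certifies no s_k)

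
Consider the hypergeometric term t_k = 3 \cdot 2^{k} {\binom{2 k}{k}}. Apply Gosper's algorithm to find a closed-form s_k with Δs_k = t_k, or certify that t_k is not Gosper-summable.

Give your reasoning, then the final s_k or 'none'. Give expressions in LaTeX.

none (Gosper's algorithm certifies no s_k)

The ratio is 4*(2*k + 1)/(k + 1).
Factor: A=8*k + 4; B=k + 1; C=1.
f must satisfy (8*k + 4)·f(k+1) − (k)·f(k) = 1.
d = -1 from the (1,1,0) case.
Negative degree bound (-1): no f exists, t_k not Gosper-summable.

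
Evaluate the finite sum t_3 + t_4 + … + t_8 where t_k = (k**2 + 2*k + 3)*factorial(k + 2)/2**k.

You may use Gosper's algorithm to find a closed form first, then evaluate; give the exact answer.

The ratio is (k + 3)*(2*k + (k + 1)**2 + 5)/(2*(k**2 + 2*k + 3)).
Factor: A=k/2 + 3/2; B=1; C=k**2 + 2*k + 3.
f must satisfy (k/2 + 3/2)·f(k+1) − (1)·f(k) = k**2 + 2*k + 3.
From deg A=1, deg B=0, deg C=2: d=1.
Match coefficients ⇒ f(k) = 2*k.
R(k) = B(k−1)·f(k)/C(k) = 2*k/(k**2 + 2*k + 3); s_k = R·t_k = 2**(1 - k)*k*factorial(k + 2).
Δs = (k**2 + 2*k + 3)*factorial(k + 2)/2**k, as required.
Telescoping: Σ = s_(9) − s_(3) = 1403325 − (90) = 1403235.

Σ = 1403235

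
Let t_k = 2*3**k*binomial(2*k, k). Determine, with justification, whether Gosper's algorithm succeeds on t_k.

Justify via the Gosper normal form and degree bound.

No — key equation has no polynomial f.

Step 1: r(k) = 6*(2*k + 1)/(k + 1).
Normal form (A,B,C) = (12*k + 6, k + 1, 1).
f must satisfy (12*k + 6)·f(k+1) − (k)·f(k) = 1.
Bound: deg f ≤ -1.
Bound -1 < 0, so the key equation has no polynomial solution.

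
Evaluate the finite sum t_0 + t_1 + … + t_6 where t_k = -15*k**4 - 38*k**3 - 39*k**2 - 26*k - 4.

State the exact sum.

t_(k+1)/t_k = (15*k**4 + 98*k**3 + 243*k**2 + 278*k + 122)/(15*k**4 + 38*k**3 + 39*k**2 + 26*k + 4).
So A=1 and B=1, with C=k**4 + 38*k**3/15 + 13*k**2/5 + 26*k/15 + 4/15.
Key eq: (1)·f(k+1) = (1)·f(k) + (k**4 + 38*k**3/15 + 13*k**2/5 + 26*k/15 + 4/15).
Degrees (0,0,4) ⇒ d ≤ 5.
Match coefficients ⇒ f(k) = k*(3*k**4 + 2*k**3 - k**2 + 3*k - 3)/15.
Certificate R = B(k−1)f/C = k*(3*k**4 + 2*k**3 - k**2 + 3*k - 3)/(15*k**4 + 38*k**3 + 39*k**2 + 26*k + 4) gives s_k = k*(-3*k**4 - 2*k**3 + k**2 - 3*k + 3).
Check: Δs_k = -15*k**4 - 38*k**3 - 39*k**2 - 26*k - 4. ✓
Σ_(k=0)^(6) t_k = s_(7) − s_(0) = -55006 − (0) = -55006.

Σ = -55006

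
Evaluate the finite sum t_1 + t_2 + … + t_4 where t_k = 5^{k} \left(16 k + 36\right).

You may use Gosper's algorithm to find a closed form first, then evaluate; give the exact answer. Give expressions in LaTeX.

Σ = 74960

Compute t_(k+1)/t_k: get 5*(4*k + 13)/(4*k + 9).
Gosper form: A/B · C(k+1)/C(k) with A=5, B=1, C=k + 9/4.
Key eq: (5)·f(k+1) = (1)·f(k) + (k + 9/4).
From deg A=0, deg B=0, deg C=1: d=1.
A polynomial solution: f(k) = (k + 1)/4.
So s_k = (B(k−1)f/C)·t_k = ((k + 1)/(4*k + 9))·t_k = 4*5**k*(k + 1).
Verify: 5**k*(16*k + 36) matches t_k.
Telescoping: Σ = s_(5) − s_(1) = 75000 − (40) = 74960.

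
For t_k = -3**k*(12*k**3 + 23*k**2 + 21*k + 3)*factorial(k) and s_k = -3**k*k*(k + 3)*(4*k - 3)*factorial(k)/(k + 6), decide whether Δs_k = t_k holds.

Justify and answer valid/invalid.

s_(k+1) = -3**(k + 1)*(k + 1)*(k + 4)*(4*k + 1)*factorial(k + 1)/(k + 7)
s_(k+1) − s_k = -3**k*(12*k**5 + 143*k**4 + 539*k**3 + 777*k**2 + 525*k + 72)*factorial(k)/((k + 6)*(k + 7))
(s_(k+1) − s_k) − t_k = 3**(k + 1)*(12*k**4 + 95*k**3 + 155*k**2 + 132*k + 18)*factorial(k)/((k + 6)*(k + 7))

Invalid: residual 3**(k + 1)*(12*k**4 + 95*k**3 + 155*k**2 + 132*k + 18)*factorial(k)/((k + 6)*(k + 7)) ≠ 0.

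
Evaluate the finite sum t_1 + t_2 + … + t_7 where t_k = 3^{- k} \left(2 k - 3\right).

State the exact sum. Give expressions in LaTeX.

Σ = -7/2187

The ratio is (2*k - 1)/(3*(2*k - 3)).
Gosper form: A/B · C(k+1)/C(k) with A=1/3, B=1, C=k - 3/2.
f must satisfy (1/3)·f(k+1) − (1)·f(k) = k - 3/2.
From deg A=0, deg B=0, deg C=1: d=1.
Match coefficients ⇒ f(k) = -3*(k - 1)/2.
Get s_k = R·t_k = 3**(1 - k)*(1 - k) with R(k) = B(k−1)f(k)/C(k) = -3*(k - 1)/(2*k - 3).
Verify: (2*k - 3)/3**k matches t_k.
Sum = s_(8) − s_(1); s_(8) = -7/2187, s_(1) = 0 ⇒ -7/2187.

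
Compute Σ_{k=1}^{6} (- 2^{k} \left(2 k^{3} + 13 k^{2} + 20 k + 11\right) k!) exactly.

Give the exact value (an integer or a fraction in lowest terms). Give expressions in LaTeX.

t_(k+1)/t_k = 2*(2*k**4 + 21*k**3 + 71*k**2 + 98*k + 46)/(2*k**3 + 13*k**2 + 20*k + 11).
Normal form (A,B,C) = (2*k + 2, 1, k**3 + 13*k**2/2 + 10*k + 11/2).
Need (2*k + 2)·f(k+1) − (1)·f(k) = k**3 + 13*k**2/2 + 10*k + 11/2.
From deg A=1, deg B=0, deg C=3: d=2.
Solve for f: f(k) = (k**2 + 4*k + 1)/2 (degree 2 ≤ 2).
Certificate R = B(k−1)f/C = (k**2 + 4*k + 1)/(2*k**3 + 13*k**2 + 20*k + 11) gives s_k = -2**k*(k**2 + 4*k + 1)*factorial(k).
Δs = -2**k*(2*k**3 + 13*k**2 + 20*k + 11)*factorial(k), as required.
Evaluate s at k=7 and k=1: -50319360 and -12; difference -50319348.

Σ = -50319348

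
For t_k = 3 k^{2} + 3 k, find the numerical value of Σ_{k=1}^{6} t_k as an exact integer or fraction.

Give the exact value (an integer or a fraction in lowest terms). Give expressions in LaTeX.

Compute t_(k+1)/t_k: get (k + 2)/k.
So A=1 and B=1, with C=k**2 + k.
Set up (1)·f(k+1) − (1)·f(k) − (k**2 + k) = 0.
d = 3 from the (0,0,2) case.
Coefficient equations give f(k) = k*(k - 1)*(k + 1)/3.
R(k) = B(k−1)·f(k)/C(k) = (k - 1)/3; s_k = R·t_k = k**3 - k.
Verify: 3*k*(k + 1) matches t_k.
Sum = s_(7) − s_(1); s_(7) = 336, s_(1) = 0 ⇒ 336.

Σ = 336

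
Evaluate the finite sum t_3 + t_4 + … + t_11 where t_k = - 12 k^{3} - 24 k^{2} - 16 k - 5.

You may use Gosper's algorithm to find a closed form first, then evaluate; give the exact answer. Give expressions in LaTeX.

Σ = -65241

Ratio r(k) = (12*k**3 + 60*k**2 + 100*k + 57)/(12*k**3 + 24*k**2 + 16*k + 5).
So A=1 and B=1, with C=k**3 + 2*k**2 + 4*k/3 + 5/12.
Solve (1)·f(k+1) − (1)·f(k) = k**3 + 2*k**2 + 4*k/3 + 5/12.
d = 4 from the (0,0,3) case.
Match coefficients ⇒ f(k) = k*(3*k**3 + 2*k**2 - k + 1)/12.
Certificate R = B(k−1)f/C = k*(3*k**3 + 2*k**2 - k + 1)/(12*k**3 + 24*k**2 + 16*k + 5) gives s_k = k*(-3*k**3 - 2*k**2 + k - 1).
Verify: -12*k**3 - 24*k**2 - 16*k - 5 matches t_k.
Evaluate s at k=12 and k=3: -65532 and -291; difference -65241.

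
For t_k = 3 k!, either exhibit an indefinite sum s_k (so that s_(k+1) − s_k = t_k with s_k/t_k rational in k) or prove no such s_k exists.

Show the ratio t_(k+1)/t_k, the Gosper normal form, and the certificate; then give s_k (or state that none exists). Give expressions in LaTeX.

r(k) = k + 1 after simplifying.
Factor: A=k + 1; B=1; C=1.
Set up (k + 1)·f(k+1) − (1)·f(k) − (1) = 0.
Degrees (1,0,0) ⇒ d ≤ -1.
Negative degree bound (-1): no f exists, t_k not Gosper-summable.

none (Gosper's algorithm certifies no s_k)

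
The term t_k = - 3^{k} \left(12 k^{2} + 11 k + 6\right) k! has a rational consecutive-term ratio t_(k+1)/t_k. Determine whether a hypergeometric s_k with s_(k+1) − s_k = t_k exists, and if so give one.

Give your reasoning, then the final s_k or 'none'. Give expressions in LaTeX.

Compute t_(k+1)/t_k: get 3*(12*k**3 + 47*k**2 + 64*k + 29)/(12*k**2 + 11*k + 6).
A = 3*k + 3, B = 1, C = k**2 + 11*k/12 + 1/2.
Key eq: (3*k + 3)·f(k+1) = (1)·f(k) + (k**2 + 11*k/12 + 1/2).
deg f ≤ 1 (via 1,0,2).
Solving with deg f ≤ 1: f(k) = (4*k - 3)/12.
Certificate R = B(k−1)f/C = (4*k - 3)/(12*k**2 + 11*k + 6) gives s_k = -3**k*(4*k - 3)*factorial(k).
Δs = -3**k*(12*k**2 + 11*k + 6)*factorial(k), as required.

s_k = - 3^{k} \left(4 k - 3\right) k!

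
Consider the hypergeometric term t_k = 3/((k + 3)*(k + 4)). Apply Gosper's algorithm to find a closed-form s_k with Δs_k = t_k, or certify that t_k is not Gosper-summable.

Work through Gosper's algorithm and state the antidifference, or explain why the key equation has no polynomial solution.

Compute t_(k+1)/t_k: get (k + 3)/(k + 5).
Factor: A=k + 3; B=k + 5; C=1.
f must satisfy (k + 3)·f(k+1) − (k + 4)·f(k) = 1.
deg f ≤ 1 (via 1,1,0).
Solving with deg f ≤ 1: f(k) = k/3.
Certificate R = B(k−1)f/C = k*(k + 4)/3 gives s_k = k/(k + 3).
Verify: 3/(k**2 + 7*k + 12) matches t_k.

s_k = k/(k + 3)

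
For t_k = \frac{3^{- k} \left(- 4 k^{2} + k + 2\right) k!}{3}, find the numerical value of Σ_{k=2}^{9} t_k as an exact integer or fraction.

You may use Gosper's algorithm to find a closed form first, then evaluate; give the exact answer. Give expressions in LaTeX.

Σ = -1924618/729

Ratio r(k) = (k + 1)*(k - 4*(k + 1)**2 + 3)/(3*(-4*k**2 + k + 2)).
Take A(k)=k/3 + 1/3, B(k)=1, C(k)=k**2 - k/4 - 1/2.
Set up (k/3 + 1/3)·f(k+1) − (1)·f(k) − (k**2 - k/4 - 1/2) = 0.
d = 1 from the (1,0,2) case.
Coefficient equations give f(k) = 3*(4*k + 3)/4.
Certificate R = B(k−1)f/C = 3*(4*k + 3)/(4*k**2 - k - 2) gives s_k = -(4*k + 3)*factorial(k)/3**k.
Δs = (-4*k**2 + k + 2)*factorial(k)/(3*3**k), as required.
Telescoping: Σ = s_(10) − s_(2) = -1926400/729 − (-22/9) = -1924618/729.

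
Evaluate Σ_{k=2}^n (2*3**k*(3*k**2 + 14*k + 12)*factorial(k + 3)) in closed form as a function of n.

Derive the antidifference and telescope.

Compute t_(k+1)/t_k: get 3*(3*k**3 + 32*k**2 + 109*k + 116)/(3*k**2 + 14*k + 12).
A = 3*k + 12, B = 1, C = k**2 + 14*k/3 + 4.
Key eq: (3*k + 12)·f(k+1) = (1)·f(k) + (k**2 + 14*k/3 + 4).
Bound: deg f ≤ 1.
Coefficient equations give f(k) = k/3.
Get s_k = R·t_k = 2*3**k*k*factorial(k + 3) with R(k) = B(k−1)f(k)/C(k) = k/(3*k**2 + 14*k + 12).
Δs = 2*3**k*(3*k**2 + 14*k + 12)*factorial(k + 3), as required.
Σ_(k=2)^n t_k = s_(n+1) − s_(2) = (6*3**n*(n + 1)*factorial(n + 4)) − (4320), i.e. 6*3**n*n*factorial(n + 4) + 6*3**n*factorial(n + 4) - 4320.

S(n) = 6*3**n*n*factorial(n + 4) + 6*3**n*factorial(n + 4) - 4320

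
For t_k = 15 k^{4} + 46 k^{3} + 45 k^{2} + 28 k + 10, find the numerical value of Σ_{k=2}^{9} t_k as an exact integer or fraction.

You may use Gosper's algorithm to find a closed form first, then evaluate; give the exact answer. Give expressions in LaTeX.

t_(k+1)/t_k = (15*k**4 + 106*k**3 + 273*k**2 + 316*k + 144)/(15*k**4 + 46*k**3 + 45*k**2 + 28*k + 10).
Factor: A=1; B=1; C=k**4 + 46*k**3/15 + 3*k**2 + 28*k/15 + 2/3.
Need (1)·f(k+1) − (1)·f(k) = k**4 + 46*k**3/15 + 3*k**2 + 28*k/15 + 2/3.
Bound: deg f ≤ 5.
Match coefficients ⇒ f(k) = k*(3*k**4 + 4*k**3 - 3*k**2 + 3*k + 3)/15.
Certificate R = B(k−1)f/C = k*(3*k**4 + 4*k**3 - 3*k**2 + 3*k + 3)/(15*k**4 + 46*k**3 + 45*k**2 + 28*k + 10) gives s_k = k*(3*k**4 + 4*k**3 - 3*k**2 + 3*k + 3).
Δs = 15*k**4 + 46*k**3 + 45*k**2 + 28*k + 10, as required.
Sum = s_(10) − s_(2); s_(10) = 337330, s_(2) = 154 ⇒ 337176.

Σ = 337176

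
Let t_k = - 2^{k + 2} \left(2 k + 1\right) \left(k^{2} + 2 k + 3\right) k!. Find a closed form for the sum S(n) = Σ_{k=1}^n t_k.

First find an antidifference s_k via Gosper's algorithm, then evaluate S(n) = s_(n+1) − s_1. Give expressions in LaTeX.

Ratio r(k) = 2*(k + 1)*(2*k + 3)*(2*k + (k + 1)**2 + 5)/((2*k + 1)*(k**2 + 2*k + 3)).
A = 2*k + 2, B = 1, C = k**3 + 5*k**2/2 + 4*k + 3/2.
f must satisfy (2*k + 2)·f(k+1) − (1)·f(k) = k**3 + 5*k**2/2 + 4*k + 3/2.
From deg A=1, deg B=0, deg C=3: d=2.
Solve for f: f(k) = (k**2 + 1)/2 (degree 2 ≤ 2).
Get s_k = R·t_k = -2**(k + 2)*(k**2 + 1)*factorial(k) with R(k) = B(k−1)f(k)/C(k) = (k**2 + 1)/((2*k + 1)*(k**2 + 2*k + 3)).
s_(k+1) − s_k = -2**(k + 2)*(2*k + 1)*(k**2 + 2*k + 3)*factorial(k) = t_k.
Σ_(k=1)^n t_k = s_(n+1) − s_(1) = (-2**(n + 3)*(n**2 + 2*n + 2)*factorial(n + 1)) − (-16), i.e. -8*2**n*n**3*factorial(n) - 24*2**n*n**2*factorial(n) - 32*2**n*n*factorial(n) - 16*2**n*factorial(n) + 16.

S(n) = - 8 \cdot 2^{n} n^{3} n! - 24 \cdot 2^{n} n^{2} n! - 32 \cdot 2^{n} n n! - 16 \cdot 2^{n} n! + 16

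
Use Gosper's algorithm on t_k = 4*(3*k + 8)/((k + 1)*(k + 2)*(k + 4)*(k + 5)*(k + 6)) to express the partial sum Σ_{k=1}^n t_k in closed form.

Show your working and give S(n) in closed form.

t_(k+1)/t_k = (k + 1)*(k + 4)*(3*k + 11)/((k + 3)*(k + 7)*(3*k + 8)).
So A=k + 1 and B=k + 7, with C=k**2 + 17*k/3 + 8.
Set up (k + 1)·f(k+1) − (k + 6)·f(k) − (k**2 + 17*k/3 + 8) = 0.
From deg A=1, deg B=1, deg C=2: d=5.
Match coefficients ⇒ f(k) = k*(k + 2)*(k + 3)*(k**2 + 10*k + 29)/60.
Then R = B(k−1)f/C = k*(k + 2)*(k + 6)*(k**2 + 10*k + 29)/(20*(3*k + 8)), so s_k = R(k)·t_k = k*(k**2 + 10*k + 29)/(5*(k**3 + 10*k**2 + 29*k + 20)).
Verify: 4*(3*k + 8)/(k**5 + 18*k**4 + 121*k**3 + 372*k**2 + 508*k + 240) matches t_k.
Evaluate: s_(n+1) = (n**3 + 13*n**2 + 52*n + 40)/(5*(n**3 + 13*n**2 + 52*n + 60)); subtract s_(1) = 2/15 ⇒ S(n) = n*(n**2 + 13*n + 52)/(15*(n**3 + 13*n**2 + 52*n + 60)).

S(n) = n*(n**2 + 13*n + 52)/(15*(n**3 + 13*n**2 + 52*n + 60))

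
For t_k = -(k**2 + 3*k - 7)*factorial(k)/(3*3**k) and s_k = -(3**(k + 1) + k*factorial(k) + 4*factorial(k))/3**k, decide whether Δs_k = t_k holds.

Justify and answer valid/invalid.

Valid: the claim telescopes to t_k.

s_(k+1) = -(9*3**k + k**2*factorial(k) + 6*k*factorial(k) + 5*factorial(k))/(3*3**k)
s_(k+1) − s_k = -(k**2 + 3*k - 7)*factorial(k)/(3*3**k)
(s_(k+1) − s_k) − t_k = 0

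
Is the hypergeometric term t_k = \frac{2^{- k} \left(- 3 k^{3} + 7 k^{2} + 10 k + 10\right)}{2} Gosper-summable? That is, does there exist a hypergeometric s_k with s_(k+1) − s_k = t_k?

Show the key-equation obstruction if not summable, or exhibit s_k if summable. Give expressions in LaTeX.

Yes. s_k = 2^{- k} \left(3 k^{3} + 2 k^{2} + 3 k - 2\right).

t_(k+1)/t_k = (3*k**3 + 2*k**2 - 15*k - 24)/(2*(3*k**3 - 7*k**2 - 10*k - 10)).
Factor: A=1/2; B=1; C=k**3 - 7*k**2/3 - 10*k/3 - 10/3.
Solve (1/2)·f(k+1) − (1)·f(k) = k**3 - 7*k**2/3 - 10*k/3 - 10/3.
Bound: deg f ≤ 3.
Solving with deg f ≤ 3: f(k) = -2*(3*k**3 + 2*k**2 + 3*k - 2)/3.
Certificate R = B(k−1)f/C = -2*(3*k**3 + 2*k**2 + 3*k - 2)/(3*k**3 - 7*k**2 - 10*k - 10) gives s_k = (3*k**3 + 2*k**2 + 3*k - 2)/2**k.
Δs = (-3*k**3 + 7*k**2 + 10*k + 10)/(2*2**k), as required.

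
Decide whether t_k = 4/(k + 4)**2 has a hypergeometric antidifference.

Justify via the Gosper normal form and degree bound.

r(k) = (k + 4)**2/(k + 5)**2 after simplifying.
Factor: A=k**2 + 8*k + 16; B=k**2 + 10*k + 25; C=1.
f must satisfy (k**2 + 8*k + 16)·f(k+1) − (k**2 + 8*k + 16)·f(k) = 1.
deg f ≤ 0 (via 2,2,0).
Put f(k) = c0: A·f(k+1) − B(k−1)·f(k) − C = -1; need -1 = 0 — inconsistent ⇒ no f, not summable.

No; the coefficient equations for f are inconsistent.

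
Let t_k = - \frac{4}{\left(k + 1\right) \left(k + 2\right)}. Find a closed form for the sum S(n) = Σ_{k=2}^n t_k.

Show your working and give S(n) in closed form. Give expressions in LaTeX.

S(n) = \frac{4 \left(1 - n\right)}{3 \left(n + 2\right)}

Ratio r(k) = (k + 1)/(k + 3).
Gosper form: A/B · C(k+1)/C(k) with A=k + 1, B=k + 3, C=1.
Set up (k + 1)·f(k+1) − (k + 2)·f(k) − (1) = 0.
Bound: deg f ≤ 1.
Solve for f: f(k) = k (degree 1 ≤ 1).
Certificate R = B(k−1)f/C = k*(k + 2) gives s_k = -4*k/(k + 1).
s_(k+1) − s_k = -4/(k**2 + 3*k + 2) = t_k.
s_(n+1) = 4*(-n - 1)/(n + 2) and s_(2) = -8/3, so S(n) = 4*(1 - n)/(3*(n + 2)).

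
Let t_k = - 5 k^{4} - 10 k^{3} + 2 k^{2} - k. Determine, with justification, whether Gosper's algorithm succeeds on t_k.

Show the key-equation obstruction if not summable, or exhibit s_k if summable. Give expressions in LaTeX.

Yes. s_k = k \left(- k^{4} + 4 k^{2} - 4 k + 1\right).

The ratio is (5*k**4 + 30*k**3 + 58*k**2 + 47*k + 14)/(k*(5*k**3 + 10*k**2 - 2*k + 1)).
A = 1, B = 1, C = k**4 + 2*k**3 - 2*k**2/5 + k/5.
Set up (1)·f(k+1) − (1)·f(k) − (k**4 + 2*k**3 - 2*k**2/5 + k/5) = 0.
Bound: deg f ≤ 5.
A polynomial solution: f(k) = k*(k - 1)**2*(k**2 + 2*k - 1)/5.
Then R = B(k−1)f/C = (k - 1)**2*(k**2 + 2*k - 1)/(5*k**3 + 10*k**2 - 2*k + 1), so s_k = R(k)·t_k = k*(-k**4 + 4*k**2 - 4*k + 1).
s_(k+1) − s_k = k*(-5*k**3 - 10*k**2 + 2*k - 1) = t_k.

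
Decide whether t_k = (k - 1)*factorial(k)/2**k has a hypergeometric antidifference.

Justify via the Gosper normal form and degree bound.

r(k) = k*(k + 1)/(2*(k - 1)) after simplifying.
So A=k/2 + 1/2 and B=1, with C=k - 1.
Set up (k/2 + 1/2)·f(k+1) − (1)·f(k) − (k - 1) = 0.
From deg A=1, deg B=0, deg C=1: d=0.
A polynomial solution: f(k) = 2.
R(k) = B(k−1)·f(k)/C(k) = 2/(k - 1); s_k = R·t_k = 2**(1 - k)*factorial(k).
Δs = (k - 1)*factorial(k)/2**k, as required.

Yes. s_k = 2**(1 - k)*factorial(k).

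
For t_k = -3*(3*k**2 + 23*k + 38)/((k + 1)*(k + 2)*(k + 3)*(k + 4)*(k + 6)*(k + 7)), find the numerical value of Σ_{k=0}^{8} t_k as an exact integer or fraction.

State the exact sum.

Ratio r(k) = (k + 1)*(k + 6)*(23*k + 3*(k + 1)**2 + 61)/((k + 5)*(k + 8)*(3*k**2 + 23*k + 38)).
Factor: A=k + 1; B=k + 8; C=k**3 + 38*k**2/3 + 51*k + 190/3.
Need (k + 1)·f(k+1) − (k + 7)·f(k) = k**3 + 38*k**2/3 + 51*k + 190/3.
d = 6 from the (1,1,3) case.
Solve for f: f(k) = k*(k + 2)*(k + 4)*(k + 5)*(k**2 + 10*k + 27)/54 (degree 6 ≤ 6).
Get s_k = R·t_k = k*(-k**2 - 10*k - 27)/(6*(k**3 + 10*k**2 + 27*k + 18)) with R(k) = B(k−1)f(k)/C(k) = k*(k + 2)*(k + 4)*(k + 7)*(k**2 + 10*k + 27)/(18*(3*k**2 + 23*k + 38)).
Verify: 3*(-3*k**2 - 23*k - 38)/(k**6 + 23*k**5 + 207*k**4 + 925*k**3 + 2144*k**2 + 2412*k + 1008) matches t_k.
Evaluate s at k=9 and k=0: -33/200 and 0; difference -33/200.

Σ = -33/200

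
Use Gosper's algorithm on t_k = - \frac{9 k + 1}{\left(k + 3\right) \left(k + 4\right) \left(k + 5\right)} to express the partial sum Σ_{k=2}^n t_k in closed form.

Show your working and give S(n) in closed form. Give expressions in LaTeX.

The ratio is (k + 3)*(9*k + 10)/((k + 6)*(9*k + 1)).
Gosper form: A/B · C(k+1)/C(k) with A=k + 3, B=k + 6, C=k + 1/9.
Set up (k + 3)·f(k+1) − (k + 5)·f(k) − (k + 1/9) = 0.
deg f ≤ 2 (via 1,1,1).
Coefficient equations give f(k) = k*(7*k - 5)/54.
Get s_k = R·t_k = k*(5 - 7*k)/(6*(k + 3)*(k + 4)) with R(k) = B(k−1)f(k)/C(k) = k*(k + 5)*(7*k - 5)/(6*(9*k + 1)).
Verify: (-9*k - 1)/(k**3 + 12*k**2 + 47*k + 60) matches t_k.
Σ_(k=2)^n t_k = s_(n+1) − s_(2) = ((-7*n**2 - 9*n - 2)/(6*(n**2 + 9*n + 20))) − (-1/10), i.e. (-16*n**2 - 9*n + 25)/(15*(n**2 + 9*n + 20)).

S(n) = \frac{- 16 n^{2} - 9 n + 25}{15 \left(n^{2} + 9 n + 20\right)}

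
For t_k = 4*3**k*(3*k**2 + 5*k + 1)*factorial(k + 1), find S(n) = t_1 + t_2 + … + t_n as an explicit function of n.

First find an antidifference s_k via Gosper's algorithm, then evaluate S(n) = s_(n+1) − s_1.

S(n) = 12*3**n*n*factorial(n + 2)

t_(k+1)/t_k = 3*(3*k**3 + 17*k**2 + 31*k + 18)/(3*k**2 + 5*k + 1).
Take A(k)=3*k + 6, B(k)=1, C(k)=k**2 + 5*k/3 + 1/3.
Need (3*k + 6)·f(k+1) − (1)·f(k) = k**2 + 5*k/3 + 1/3.
d = 1 from the (1,0,2) case.
A polynomial solution: f(k) = (k - 1)/3.
So s_k = (B(k−1)f/C)·t_k = ((k - 1)/(3*k**2 + 5*k + 1))·t_k = 4*3**k*(k - 1)*factorial(k + 1).
s_(k+1) − s_k = 4*3**k*(3*k**2 + 5*k + 1)*factorial(k + 1) = t_k.
Telescope: S(n) = s_(n+1) − s_(1) = 12*3**n*n*factorial(n + 2) − (0) = 12*3**n*n*factorial(n + 2).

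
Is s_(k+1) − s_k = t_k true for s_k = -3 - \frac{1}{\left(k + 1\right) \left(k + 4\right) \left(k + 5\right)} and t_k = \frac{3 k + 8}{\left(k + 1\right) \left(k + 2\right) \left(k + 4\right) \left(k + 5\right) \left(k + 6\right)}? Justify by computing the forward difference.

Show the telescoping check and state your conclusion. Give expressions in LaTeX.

valid; difference matches t_k

s_(k+1) = -3 - 1/((k + 2)*(k + 5)*(k + 6))
s_(k+1) − s_k = (3*k + 8)/(k**5 + 18*k**4 + 121*k**3 + 372*k**2 + 508*k + 240)
(s_(k+1) − s_k) − t_k = 0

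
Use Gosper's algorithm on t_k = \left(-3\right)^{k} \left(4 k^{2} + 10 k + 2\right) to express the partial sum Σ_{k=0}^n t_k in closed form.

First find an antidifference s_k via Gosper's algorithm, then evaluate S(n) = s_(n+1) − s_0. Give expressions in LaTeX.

S(n) = - \left(-3\right)^{n + 1} n^{2} - \left(-3\right)^{n + 1} + \left(-3\right)^{n + 2} n - 1

Ratio r(k) = 3*(-2*k**2 - 9*k - 8)/(2*k**2 + 5*k + 1).
Take A(k)=-3, B(k)=1, C(k)=k**2 + 5*k/2 + 1/2.
Need (-3)·f(k+1) − (1)·f(k) = k**2 + 5*k/2 + 1/2.
d = 2 from the (0,0,2) case.
A polynomial solution: f(k) = -(k**2 + k - 1)/4.
Get s_k = R·t_k = (-3)**k*(-k**2 - k + 1) with R(k) = B(k−1)f(k)/C(k) = -(k**2 + k - 1)/(2*(2*k**2 + 5*k + 1)).
Verify: (-3)**k*(4*k**2 + 10*k + 2) matches t_k.
s_(n+1) = 3*(-3)**n*(n**2 + 3*n + 1) and s_(0) = 1, so S(n) = -(-3)**(n + 1)*n**2 - (-3)**(n + 1) + (-3)**(n + 2)*n - 1.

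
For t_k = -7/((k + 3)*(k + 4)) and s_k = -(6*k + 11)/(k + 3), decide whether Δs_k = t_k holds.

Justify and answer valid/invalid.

Valid: the claim telescopes to t_k.

s_(k+1) = (-6*k - 17)/(k + 4)
s_(k+1) − s_k = -7/(k**2 + 7*k + 12)
(s_(k+1) − s_k) − t_k = 0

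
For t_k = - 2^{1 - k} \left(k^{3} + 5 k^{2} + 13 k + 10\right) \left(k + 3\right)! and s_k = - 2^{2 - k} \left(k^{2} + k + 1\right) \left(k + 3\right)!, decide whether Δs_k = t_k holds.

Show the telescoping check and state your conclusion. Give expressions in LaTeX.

Valid: the claim telescopes to t_k.

s_(k+1) = -2**(1 - k)*(k**2 + 3*k + 3)*factorial(k + 4)
s_(k+1) − s_k = -2**(1 - k)*(k**3 + 5*k**2 + 13*k + 10)*factorial(k + 3)
(s_(k+1) − s_k) − t_k = 0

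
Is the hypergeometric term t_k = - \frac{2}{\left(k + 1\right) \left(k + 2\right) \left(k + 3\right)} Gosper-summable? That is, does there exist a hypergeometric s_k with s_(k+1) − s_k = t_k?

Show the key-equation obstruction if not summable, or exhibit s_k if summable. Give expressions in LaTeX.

The ratio is (k + 1)/(k + 4).
Gosper form: A/B · C(k+1)/C(k) with A=k + 1, B=k + 4, C=1.
f must satisfy (k + 1)·f(k+1) − (k + 3)·f(k) = 1.
d = 2 from the (1,1,0) case.
Coefficient equations give f(k) = k*(k + 3)/4.
Get s_k = R·t_k = k*(-k - 3)/(2*(k + 1)*(k + 2)) with R(k) = B(k−1)f(k)/C(k) = k*(k + 3)**2/4.
Verify: -2/(k**3 + 6*k**2 + 11*k + 6) matches t_k.

Yes. s_k = \frac{k \left(- k - 3\right)}{2 \left(k + 1\right) \left(k + 2\right)}.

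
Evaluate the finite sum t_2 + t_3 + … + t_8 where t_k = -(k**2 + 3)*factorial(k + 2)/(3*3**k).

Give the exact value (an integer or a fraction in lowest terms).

Σ = -3941752/243

t_(k+1)/t_k = (k + 3)*((k + 1)**2 + 3)/(3*(k**2 + 3)).
A = k/3 + 1, B = 1, C = k**2 + 3.
Solve (k/3 + 1)·f(k+1) − (1)·f(k) = k**2 + 3.
Bound: deg f ≤ 1.
Solving with deg f ≤ 1: f(k) = 3*(k - 1).
So s_k = (B(k−1)f/C)·t_k = (3*(k - 1)/(k**2 + 3))·t_k = -(k - 1)*factorial(k + 2)/3**k.
Check: Δs_k = -(k**2 + 3)*factorial(k + 2)/(3*3**k). ✓
Telescoping: Σ = s_(9) − s_(2) = -3942400/243 − (-8/3) = -3941752/243.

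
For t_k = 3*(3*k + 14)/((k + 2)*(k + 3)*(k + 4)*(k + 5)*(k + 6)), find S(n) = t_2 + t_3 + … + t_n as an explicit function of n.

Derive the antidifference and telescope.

S(n) = 3*(n**3 + 13*n**2 + 54*n - 68)/(140*(n**3 + 13*n**2 + 54*n + 72))

Compute t_(k+1)/t_k: get (k + 2)*(3*k + 17)/((k + 7)*(3*k + 14)).
So A=k + 2 and B=k + 7, with C=k + 14/3.
Solve (k + 2)·f(k+1) − (k + 6)·f(k) = k + 14/3.
d = 4 from the (1,1,1) case.
Coefficient equations give f(k) = k*(k + 4)*(k**2 + 10*k + 31)/90.
So s_k = (B(k−1)f/C)·t_k = (k*(k + 4)*(k + 6)*(k**2 + 10*k + 31)/(30*(3*k + 14)))·t_k = k*(k**2 + 10*k + 31)/(10*(k**3 + 10*k**2 + 31*k + 30)).
s_(k+1) − s_k = 3*(3*k + 14)/(k**5 + 20*k**4 + 155*k**3 + 580*k**2 + 1044*k + 720) = t_k.
Evaluate: s_(n+1) = (n**3 + 13*n**2 + 54*n + 42)/(10*(n**3 + 13*n**2 + 54*n + 72)); subtract s_(2) = 11/140 ⇒ S(n) = 3*(n**3 + 13*n**2 + 54*n - 68)/(140*(n**3 + 13*n**2 + 54*n + 72)).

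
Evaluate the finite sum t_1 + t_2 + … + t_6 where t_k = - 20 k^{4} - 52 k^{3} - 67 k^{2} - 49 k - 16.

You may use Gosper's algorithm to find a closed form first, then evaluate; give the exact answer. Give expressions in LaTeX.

Σ = -75654

Step 1: r(k) = (20*k**4 + 132*k**3 + 343*k**2 + 419*k + 204)/(20*k**4 + 52*k**3 + 67*k**2 + 49*k + 16).
A = 1, B = 1, C = k**4 + 13*k**3/5 + 67*k**2/20 + 49*k/20 + 4/5.
Solve (1)·f(k+1) − (1)·f(k) = k**4 + 13*k**3/5 + 67*k**2/20 + 49*k/20 + 4/5.
Degrees (0,0,4) ⇒ d ≤ 5.
A polynomial solution: f(k) = k*(4*k**4 + 3*k**3 + 3*k**2 + 4*k + 2)/20.
Certificate R = B(k−1)f/C = k*(4*k**4 + 3*k**3 + 3*k**2 + 4*k + 2)/(20*k**4 + 52*k**3 + 67*k**2 + 49*k + 16) gives s_k = k*(-4*k**4 - 3*k**3 - 3*k**2 - 4*k - 2).
s_(k+1) − s_k = -20*k**4 - 52*k**3 - 67*k**2 - 49*k - 16 = t_k.
Σ_(k=1)^(6) t_k = s_(7) − s_(1) = -75670 − (-16) = -75654.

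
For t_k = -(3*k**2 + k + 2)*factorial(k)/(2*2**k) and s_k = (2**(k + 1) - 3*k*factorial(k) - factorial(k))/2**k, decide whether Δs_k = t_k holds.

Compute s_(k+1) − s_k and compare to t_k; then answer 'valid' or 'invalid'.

valid; difference matches t_k

s_(k+1) = (4*2**k - 3*k**2*factorial(k) - 7*k*factorial(k) - 4*factorial(k))/(2*2**k)
s_(k+1) − s_k = -(3*k**2 + k + 2)*factorial(k)/(2*2**k)
(s_(k+1) − s_k) − t_k = 0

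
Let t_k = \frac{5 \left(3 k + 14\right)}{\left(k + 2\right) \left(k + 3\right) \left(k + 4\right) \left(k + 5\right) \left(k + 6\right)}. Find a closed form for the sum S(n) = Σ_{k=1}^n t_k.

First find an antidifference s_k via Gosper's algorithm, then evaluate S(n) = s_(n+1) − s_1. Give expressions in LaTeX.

The ratio is (k + 2)*(3*k + 17)/((k + 7)*(3*k + 14)).
A = k + 2, B = k + 7, C = k + 14/3.
Set up (k + 2)·f(k+1) − (k + 6)·f(k) − (k + 14/3) = 0.
Degrees (1,1,1) ⇒ d ≤ 4.
Match coefficients ⇒ f(k) = k*(k + 4)*(k**2 + 10*k + 31)/90.
Get s_k = R·t_k = k*(k**2 + 10*k + 31)/(6*(k**3 + 10*k**2 + 31*k + 30)) with R(k) = B(k−1)f(k)/C(k) = k*(k + 4)*(k + 6)*(k**2 + 10*k + 31)/(30*(3*k + 14)).
Verify: 5*(3*k + 14)/(k**5 + 20*k**4 + 155*k**3 + 580*k**2 + 1044*k + 720) matches t_k.
s_(n+1) = (n**3 + 13*n**2 + 54*n + 42)/(6*(n**3 + 13*n**2 + 54*n + 72)) and s_(1) = 7/72, so S(n) = 5*n*(n**2 + 13*n + 54)/(72*(n**3 + 13*n**2 + 54*n + 72)).

S(n) = \frac{5 n \left(n^{2} + 13 n + 54\right)}{72 \left(n^{3} + 13 n^{2} + 54 n + 72\right)}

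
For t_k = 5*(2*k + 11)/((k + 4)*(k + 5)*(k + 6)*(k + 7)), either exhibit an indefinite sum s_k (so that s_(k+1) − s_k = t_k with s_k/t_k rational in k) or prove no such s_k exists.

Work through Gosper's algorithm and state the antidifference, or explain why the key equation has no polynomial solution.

s_k = 5*k*(k + 10)/(24*(k**2 + 10*k + 24))

r(k) = (k + 4)*(2*k + 13)/((k + 8)*(2*k + 11)) after simplifying.
Normal form (A,B,C) = (k + 4, k + 8, k + 11/2).
Set up (k + 4)·f(k+1) − (k + 7)·f(k) − (k + 11/2) = 0.
d = 3 from the (1,1,1) case.
Solve for f: f(k) = k*(k + 5)*(k + 10)/48 (degree 3 ≤ 3).
R(k) = B(k−1)·f(k)/C(k) = k*(k + 5)*(k + 7)*(k + 10)/(24*(2*k + 11)); s_k = R·t_k = 5*k*(k + 10)/(24*(k**2 + 10*k + 24)).
Check: Δs_k = 5*(2*k + 11)/(k**4 + 22*k**3 + 179*k**2 + 638*k + 840). ✓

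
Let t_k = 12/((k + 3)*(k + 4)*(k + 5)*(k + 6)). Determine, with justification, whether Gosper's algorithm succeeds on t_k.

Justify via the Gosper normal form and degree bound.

r(k) = (k + 3)/(k + 7) after simplifying.
Take A(k)=k + 3, B(k)=k + 7, C(k)=1.
Key eq: (k + 3)·f(k+1) = (k + 6)·f(k) + (1).
From deg A=1, deg B=1, deg C=0: d=3.
A polynomial solution: f(k) = k*(k**2 + 12*k + 47)/180.
So s_k = (B(k−1)f/C)·t_k = (k*(k + 6)*(k**2 + 12*k + 47)/180)·t_k = k*(k**2 + 12*k + 47)/(15*(k + 3)*(k + 4)*(k + 5)).
Verify: 12/(k**4 + 18*k**3 + 119*k**2 + 342*k + 360) matches t_k.

Yes. s_k = k*(k**2 + 12*k + 47)/(15*(k + 3)*(k + 4)*(k + 5)).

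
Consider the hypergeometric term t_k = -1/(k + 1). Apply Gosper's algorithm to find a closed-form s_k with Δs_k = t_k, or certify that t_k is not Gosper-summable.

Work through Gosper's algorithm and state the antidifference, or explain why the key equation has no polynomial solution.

no hypergeometric antidifference exists

Step 1: r(k) = (k + 1)/(k + 2).
Factor: A=k + 1; B=k + 2; C=1.
Set up (k + 1)·f(k+1) − (k + 1)·f(k) − (1) = 0.
d = 0 from the (1,1,0) case.
Write f(k) = c0. Then LHS − RHS = -1, requiring -1 = 0: contradictory. No certificate.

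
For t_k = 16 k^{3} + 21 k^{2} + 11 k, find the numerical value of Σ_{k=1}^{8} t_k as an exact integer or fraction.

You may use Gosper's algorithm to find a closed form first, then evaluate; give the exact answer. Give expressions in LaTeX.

Σ = 25416

t_(k+1)/t_k = (16*k**3 + 69*k**2 + 101*k + 48)/(k*(16*k**2 + 21*k + 11)).
Gosper form: A/B · C(k+1)/C(k) with A=1, B=1, C=k**3 + 21*k**2/16 + 11*k/16.
Key eq: (1)·f(k+1) = (1)·f(k) + (k**3 + 21*k**2/16 + 11*k/16).
From deg A=0, deg B=0, deg C=3: d=4.
Solving with deg f ≤ 4: f(k) = k*(k - 1)*(4*k**2 + 3*k + 2)/16.
R(k) = B(k−1)·f(k)/C(k) = (k - 1)*(4*k**2 + 3*k + 2)/(16*k**2 + 21*k + 11); s_k = R·t_k = k*(4*k**3 - k**2 - k - 2).
Verify: k*(16*k**2 + 21*k + 11) matches t_k.
Telescoping: Σ = s_(9) − s_(1) = 25416 − (0) = 25416.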